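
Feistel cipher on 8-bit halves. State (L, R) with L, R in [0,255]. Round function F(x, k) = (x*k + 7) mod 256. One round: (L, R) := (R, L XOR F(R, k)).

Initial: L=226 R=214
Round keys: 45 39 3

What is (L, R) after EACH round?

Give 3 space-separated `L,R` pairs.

Round 1 (k=45): L=214 R=71
Round 2 (k=39): L=71 R=14
Round 3 (k=3): L=14 R=118

Answer: 214,71 71,14 14,118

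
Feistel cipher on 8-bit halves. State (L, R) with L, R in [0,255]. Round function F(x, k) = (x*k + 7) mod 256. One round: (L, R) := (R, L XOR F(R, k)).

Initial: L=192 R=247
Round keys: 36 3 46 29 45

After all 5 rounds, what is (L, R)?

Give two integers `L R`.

Answer: 78 55

Derivation:
Round 1 (k=36): L=247 R=3
Round 2 (k=3): L=3 R=231
Round 3 (k=46): L=231 R=138
Round 4 (k=29): L=138 R=78
Round 5 (k=45): L=78 R=55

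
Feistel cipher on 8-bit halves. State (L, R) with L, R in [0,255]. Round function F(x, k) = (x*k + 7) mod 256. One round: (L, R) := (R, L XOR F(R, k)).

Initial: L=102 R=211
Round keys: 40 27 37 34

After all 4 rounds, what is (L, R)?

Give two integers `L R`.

Round 1 (k=40): L=211 R=153
Round 2 (k=27): L=153 R=249
Round 3 (k=37): L=249 R=157
Round 4 (k=34): L=157 R=24

Answer: 157 24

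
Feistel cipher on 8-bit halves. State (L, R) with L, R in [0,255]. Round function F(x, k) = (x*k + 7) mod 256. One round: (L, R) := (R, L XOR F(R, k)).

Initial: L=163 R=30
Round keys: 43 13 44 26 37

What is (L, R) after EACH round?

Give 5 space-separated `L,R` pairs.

Answer: 30,178 178,15 15,41 41,62 62,212

Derivation:
Round 1 (k=43): L=30 R=178
Round 2 (k=13): L=178 R=15
Round 3 (k=44): L=15 R=41
Round 4 (k=26): L=41 R=62
Round 5 (k=37): L=62 R=212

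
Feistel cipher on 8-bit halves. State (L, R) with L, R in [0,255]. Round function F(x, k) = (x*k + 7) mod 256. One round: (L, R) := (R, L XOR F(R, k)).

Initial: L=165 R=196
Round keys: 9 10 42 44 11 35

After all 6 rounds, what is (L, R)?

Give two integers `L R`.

Round 1 (k=9): L=196 R=78
Round 2 (k=10): L=78 R=215
Round 3 (k=42): L=215 R=3
Round 4 (k=44): L=3 R=92
Round 5 (k=11): L=92 R=248
Round 6 (k=35): L=248 R=179

Answer: 248 179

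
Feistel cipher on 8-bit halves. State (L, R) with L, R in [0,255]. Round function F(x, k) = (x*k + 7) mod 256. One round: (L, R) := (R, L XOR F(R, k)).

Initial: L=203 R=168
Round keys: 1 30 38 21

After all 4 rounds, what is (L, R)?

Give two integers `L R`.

Round 1 (k=1): L=168 R=100
Round 2 (k=30): L=100 R=23
Round 3 (k=38): L=23 R=21
Round 4 (k=21): L=21 R=215

Answer: 21 215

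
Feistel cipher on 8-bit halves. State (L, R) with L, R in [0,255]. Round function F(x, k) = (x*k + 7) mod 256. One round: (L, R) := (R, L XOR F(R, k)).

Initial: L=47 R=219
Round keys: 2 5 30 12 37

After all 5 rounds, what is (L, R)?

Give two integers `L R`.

Round 1 (k=2): L=219 R=146
Round 2 (k=5): L=146 R=58
Round 3 (k=30): L=58 R=65
Round 4 (k=12): L=65 R=41
Round 5 (k=37): L=41 R=181

Answer: 41 181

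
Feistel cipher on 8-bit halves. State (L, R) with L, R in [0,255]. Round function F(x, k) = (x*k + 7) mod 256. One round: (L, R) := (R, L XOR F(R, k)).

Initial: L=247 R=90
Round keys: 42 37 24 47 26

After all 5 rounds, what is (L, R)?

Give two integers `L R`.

Answer: 93 154

Derivation:
Round 1 (k=42): L=90 R=60
Round 2 (k=37): L=60 R=233
Round 3 (k=24): L=233 R=227
Round 4 (k=47): L=227 R=93
Round 5 (k=26): L=93 R=154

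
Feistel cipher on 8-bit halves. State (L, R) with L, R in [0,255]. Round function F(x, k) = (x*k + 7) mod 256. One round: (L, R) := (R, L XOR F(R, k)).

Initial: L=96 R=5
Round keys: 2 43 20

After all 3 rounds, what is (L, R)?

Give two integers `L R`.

Round 1 (k=2): L=5 R=113
Round 2 (k=43): L=113 R=7
Round 3 (k=20): L=7 R=226

Answer: 7 226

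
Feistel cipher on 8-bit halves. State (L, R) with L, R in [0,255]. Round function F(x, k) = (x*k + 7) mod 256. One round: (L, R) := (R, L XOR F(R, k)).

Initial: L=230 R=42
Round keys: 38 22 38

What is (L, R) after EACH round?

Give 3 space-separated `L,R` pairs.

Answer: 42,165 165,31 31,4

Derivation:
Round 1 (k=38): L=42 R=165
Round 2 (k=22): L=165 R=31
Round 3 (k=38): L=31 R=4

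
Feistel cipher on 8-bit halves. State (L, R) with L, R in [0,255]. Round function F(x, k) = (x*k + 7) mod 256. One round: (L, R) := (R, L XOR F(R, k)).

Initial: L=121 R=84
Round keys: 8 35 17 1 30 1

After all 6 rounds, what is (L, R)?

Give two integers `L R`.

Round 1 (k=8): L=84 R=222
Round 2 (k=35): L=222 R=53
Round 3 (k=17): L=53 R=82
Round 4 (k=1): L=82 R=108
Round 5 (k=30): L=108 R=253
Round 6 (k=1): L=253 R=104

Answer: 253 104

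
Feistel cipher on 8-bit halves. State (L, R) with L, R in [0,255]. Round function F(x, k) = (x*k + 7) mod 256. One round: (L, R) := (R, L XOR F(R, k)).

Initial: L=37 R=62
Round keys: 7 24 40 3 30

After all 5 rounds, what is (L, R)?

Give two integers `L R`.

Answer: 249 70

Derivation:
Round 1 (k=7): L=62 R=156
Round 2 (k=24): L=156 R=153
Round 3 (k=40): L=153 R=115
Round 4 (k=3): L=115 R=249
Round 5 (k=30): L=249 R=70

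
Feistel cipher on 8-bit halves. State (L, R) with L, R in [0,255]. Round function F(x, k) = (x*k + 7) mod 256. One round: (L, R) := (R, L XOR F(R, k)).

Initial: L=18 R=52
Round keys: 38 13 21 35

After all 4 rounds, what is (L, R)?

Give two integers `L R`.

Round 1 (k=38): L=52 R=173
Round 2 (k=13): L=173 R=228
Round 3 (k=21): L=228 R=22
Round 4 (k=35): L=22 R=237

Answer: 22 237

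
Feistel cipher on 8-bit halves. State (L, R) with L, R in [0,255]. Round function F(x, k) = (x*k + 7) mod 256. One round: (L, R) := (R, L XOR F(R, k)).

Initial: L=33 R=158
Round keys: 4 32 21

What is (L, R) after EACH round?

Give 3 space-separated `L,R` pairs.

Round 1 (k=4): L=158 R=94
Round 2 (k=32): L=94 R=89
Round 3 (k=21): L=89 R=10

Answer: 158,94 94,89 89,10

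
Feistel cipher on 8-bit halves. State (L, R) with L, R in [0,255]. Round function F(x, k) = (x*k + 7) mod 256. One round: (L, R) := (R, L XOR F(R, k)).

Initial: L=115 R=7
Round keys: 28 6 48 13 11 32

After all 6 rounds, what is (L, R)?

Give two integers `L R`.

Round 1 (k=28): L=7 R=184
Round 2 (k=6): L=184 R=80
Round 3 (k=48): L=80 R=191
Round 4 (k=13): L=191 R=234
Round 5 (k=11): L=234 R=170
Round 6 (k=32): L=170 R=173

Answer: 170 173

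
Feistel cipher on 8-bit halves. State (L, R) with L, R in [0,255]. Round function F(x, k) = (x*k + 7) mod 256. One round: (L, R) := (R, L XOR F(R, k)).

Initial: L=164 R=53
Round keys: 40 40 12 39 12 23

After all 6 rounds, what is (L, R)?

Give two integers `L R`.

Round 1 (k=40): L=53 R=235
Round 2 (k=40): L=235 R=138
Round 3 (k=12): L=138 R=148
Round 4 (k=39): L=148 R=25
Round 5 (k=12): L=25 R=167
Round 6 (k=23): L=167 R=17

Answer: 167 17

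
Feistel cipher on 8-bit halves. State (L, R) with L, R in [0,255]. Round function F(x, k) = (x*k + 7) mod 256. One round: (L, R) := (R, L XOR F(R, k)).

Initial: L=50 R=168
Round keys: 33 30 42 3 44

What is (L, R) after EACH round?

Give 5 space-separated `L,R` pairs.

Answer: 168,157 157,197 197,196 196,150 150,11

Derivation:
Round 1 (k=33): L=168 R=157
Round 2 (k=30): L=157 R=197
Round 3 (k=42): L=197 R=196
Round 4 (k=3): L=196 R=150
Round 5 (k=44): L=150 R=11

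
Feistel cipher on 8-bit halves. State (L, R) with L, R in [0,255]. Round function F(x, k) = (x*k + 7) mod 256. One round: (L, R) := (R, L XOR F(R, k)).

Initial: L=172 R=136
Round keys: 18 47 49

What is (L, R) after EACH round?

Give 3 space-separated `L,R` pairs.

Round 1 (k=18): L=136 R=59
Round 2 (k=47): L=59 R=84
Round 3 (k=49): L=84 R=32

Answer: 136,59 59,84 84,32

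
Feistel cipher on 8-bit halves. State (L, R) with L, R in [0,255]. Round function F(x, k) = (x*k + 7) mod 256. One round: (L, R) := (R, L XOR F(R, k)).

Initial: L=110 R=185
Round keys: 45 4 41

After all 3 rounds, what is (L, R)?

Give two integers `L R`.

Round 1 (k=45): L=185 R=226
Round 2 (k=4): L=226 R=54
Round 3 (k=41): L=54 R=79

Answer: 54 79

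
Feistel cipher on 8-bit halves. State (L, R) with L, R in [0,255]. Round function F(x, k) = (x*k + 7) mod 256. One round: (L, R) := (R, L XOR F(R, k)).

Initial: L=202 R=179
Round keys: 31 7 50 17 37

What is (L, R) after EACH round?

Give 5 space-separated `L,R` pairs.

Answer: 179,126 126,202 202,5 5,150 150,176

Derivation:
Round 1 (k=31): L=179 R=126
Round 2 (k=7): L=126 R=202
Round 3 (k=50): L=202 R=5
Round 4 (k=17): L=5 R=150
Round 5 (k=37): L=150 R=176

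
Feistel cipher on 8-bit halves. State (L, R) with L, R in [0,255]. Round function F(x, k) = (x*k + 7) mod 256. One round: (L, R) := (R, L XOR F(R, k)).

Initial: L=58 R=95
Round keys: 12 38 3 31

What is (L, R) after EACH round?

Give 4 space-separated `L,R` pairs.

Answer: 95,65 65,242 242,156 156,25

Derivation:
Round 1 (k=12): L=95 R=65
Round 2 (k=38): L=65 R=242
Round 3 (k=3): L=242 R=156
Round 4 (k=31): L=156 R=25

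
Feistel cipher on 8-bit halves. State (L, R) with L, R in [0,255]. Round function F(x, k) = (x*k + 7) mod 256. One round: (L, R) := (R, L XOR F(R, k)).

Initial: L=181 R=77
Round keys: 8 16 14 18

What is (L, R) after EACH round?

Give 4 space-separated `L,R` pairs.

Answer: 77,218 218,234 234,9 9,67

Derivation:
Round 1 (k=8): L=77 R=218
Round 2 (k=16): L=218 R=234
Round 3 (k=14): L=234 R=9
Round 4 (k=18): L=9 R=67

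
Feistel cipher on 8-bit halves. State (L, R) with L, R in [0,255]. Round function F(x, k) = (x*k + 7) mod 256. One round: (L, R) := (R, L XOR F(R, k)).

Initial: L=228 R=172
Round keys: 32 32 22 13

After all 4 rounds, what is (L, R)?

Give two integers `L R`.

Answer: 26 146

Derivation:
Round 1 (k=32): L=172 R=99
Round 2 (k=32): L=99 R=203
Round 3 (k=22): L=203 R=26
Round 4 (k=13): L=26 R=146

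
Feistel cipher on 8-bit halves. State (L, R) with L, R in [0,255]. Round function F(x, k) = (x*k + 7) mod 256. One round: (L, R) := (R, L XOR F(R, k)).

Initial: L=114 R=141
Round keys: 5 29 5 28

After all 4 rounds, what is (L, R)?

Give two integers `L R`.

Round 1 (k=5): L=141 R=186
Round 2 (k=29): L=186 R=148
Round 3 (k=5): L=148 R=81
Round 4 (k=28): L=81 R=119

Answer: 81 119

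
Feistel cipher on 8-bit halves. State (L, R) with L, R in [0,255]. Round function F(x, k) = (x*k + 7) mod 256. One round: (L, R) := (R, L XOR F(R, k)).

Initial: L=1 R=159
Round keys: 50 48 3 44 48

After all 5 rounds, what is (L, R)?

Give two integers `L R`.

Answer: 243 140

Derivation:
Round 1 (k=50): L=159 R=20
Round 2 (k=48): L=20 R=88
Round 3 (k=3): L=88 R=27
Round 4 (k=44): L=27 R=243
Round 5 (k=48): L=243 R=140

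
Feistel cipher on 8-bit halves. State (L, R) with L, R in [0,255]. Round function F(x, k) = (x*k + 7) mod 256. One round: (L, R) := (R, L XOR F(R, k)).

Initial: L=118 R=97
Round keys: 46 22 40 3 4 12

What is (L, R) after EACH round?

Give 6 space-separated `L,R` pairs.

Round 1 (k=46): L=97 R=3
Round 2 (k=22): L=3 R=40
Round 3 (k=40): L=40 R=68
Round 4 (k=3): L=68 R=251
Round 5 (k=4): L=251 R=183
Round 6 (k=12): L=183 R=96

Answer: 97,3 3,40 40,68 68,251 251,183 183,96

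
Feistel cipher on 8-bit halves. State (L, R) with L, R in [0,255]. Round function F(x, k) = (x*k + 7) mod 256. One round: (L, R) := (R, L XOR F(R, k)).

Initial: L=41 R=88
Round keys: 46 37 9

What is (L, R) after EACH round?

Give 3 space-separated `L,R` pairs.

Answer: 88,254 254,229 229,234

Derivation:
Round 1 (k=46): L=88 R=254
Round 2 (k=37): L=254 R=229
Round 3 (k=9): L=229 R=234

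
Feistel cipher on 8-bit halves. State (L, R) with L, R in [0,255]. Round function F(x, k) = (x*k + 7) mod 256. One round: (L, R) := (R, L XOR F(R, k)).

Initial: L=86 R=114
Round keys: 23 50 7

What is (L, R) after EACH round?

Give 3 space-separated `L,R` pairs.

Round 1 (k=23): L=114 R=19
Round 2 (k=50): L=19 R=207
Round 3 (k=7): L=207 R=163

Answer: 114,19 19,207 207,163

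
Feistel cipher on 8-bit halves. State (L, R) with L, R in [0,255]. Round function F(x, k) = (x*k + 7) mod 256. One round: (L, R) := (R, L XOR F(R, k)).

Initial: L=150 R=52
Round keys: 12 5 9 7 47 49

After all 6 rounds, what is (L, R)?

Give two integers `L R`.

Round 1 (k=12): L=52 R=225
Round 2 (k=5): L=225 R=88
Round 3 (k=9): L=88 R=254
Round 4 (k=7): L=254 R=161
Round 5 (k=47): L=161 R=104
Round 6 (k=49): L=104 R=78

Answer: 104 78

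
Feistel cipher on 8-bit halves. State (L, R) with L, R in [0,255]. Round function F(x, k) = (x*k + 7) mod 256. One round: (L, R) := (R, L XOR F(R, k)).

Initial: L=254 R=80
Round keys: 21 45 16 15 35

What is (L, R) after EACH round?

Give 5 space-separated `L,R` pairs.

Answer: 80,105 105,44 44,174 174,21 21,72

Derivation:
Round 1 (k=21): L=80 R=105
Round 2 (k=45): L=105 R=44
Round 3 (k=16): L=44 R=174
Round 4 (k=15): L=174 R=21
Round 5 (k=35): L=21 R=72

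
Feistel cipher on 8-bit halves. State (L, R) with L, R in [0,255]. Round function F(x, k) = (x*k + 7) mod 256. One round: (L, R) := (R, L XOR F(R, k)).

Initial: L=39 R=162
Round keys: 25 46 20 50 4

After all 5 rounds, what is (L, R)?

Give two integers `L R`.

Round 1 (k=25): L=162 R=254
Round 2 (k=46): L=254 R=9
Round 3 (k=20): L=9 R=69
Round 4 (k=50): L=69 R=136
Round 5 (k=4): L=136 R=98

Answer: 136 98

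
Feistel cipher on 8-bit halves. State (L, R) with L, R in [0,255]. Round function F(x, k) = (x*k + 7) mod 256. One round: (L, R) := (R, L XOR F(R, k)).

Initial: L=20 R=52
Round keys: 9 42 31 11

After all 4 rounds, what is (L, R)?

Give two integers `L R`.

Answer: 145 139

Derivation:
Round 1 (k=9): L=52 R=207
Round 2 (k=42): L=207 R=201
Round 3 (k=31): L=201 R=145
Round 4 (k=11): L=145 R=139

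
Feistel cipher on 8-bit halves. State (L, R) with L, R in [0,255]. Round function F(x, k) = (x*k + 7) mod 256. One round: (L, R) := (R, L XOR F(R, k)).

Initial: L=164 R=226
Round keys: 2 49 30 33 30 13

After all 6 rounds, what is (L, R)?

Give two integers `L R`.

Round 1 (k=2): L=226 R=111
Round 2 (k=49): L=111 R=164
Round 3 (k=30): L=164 R=80
Round 4 (k=33): L=80 R=243
Round 5 (k=30): L=243 R=209
Round 6 (k=13): L=209 R=87

Answer: 209 87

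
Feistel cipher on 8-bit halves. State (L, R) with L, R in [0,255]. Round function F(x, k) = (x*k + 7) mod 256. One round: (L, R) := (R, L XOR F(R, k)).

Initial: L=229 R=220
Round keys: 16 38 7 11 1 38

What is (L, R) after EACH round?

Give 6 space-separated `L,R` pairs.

Answer: 220,34 34,207 207,146 146,130 130,27 27,139

Derivation:
Round 1 (k=16): L=220 R=34
Round 2 (k=38): L=34 R=207
Round 3 (k=7): L=207 R=146
Round 4 (k=11): L=146 R=130
Round 5 (k=1): L=130 R=27
Round 6 (k=38): L=27 R=139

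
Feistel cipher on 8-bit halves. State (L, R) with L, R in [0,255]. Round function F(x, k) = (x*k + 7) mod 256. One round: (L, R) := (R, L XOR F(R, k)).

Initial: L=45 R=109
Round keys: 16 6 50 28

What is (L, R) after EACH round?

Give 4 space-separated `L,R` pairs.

Answer: 109,250 250,142 142,57 57,205

Derivation:
Round 1 (k=16): L=109 R=250
Round 2 (k=6): L=250 R=142
Round 3 (k=50): L=142 R=57
Round 4 (k=28): L=57 R=205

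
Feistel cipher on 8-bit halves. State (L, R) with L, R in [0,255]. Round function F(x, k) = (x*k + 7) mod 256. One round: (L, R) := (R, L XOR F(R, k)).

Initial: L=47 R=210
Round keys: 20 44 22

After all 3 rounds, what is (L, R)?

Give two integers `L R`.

Answer: 213 21

Derivation:
Round 1 (k=20): L=210 R=64
Round 2 (k=44): L=64 R=213
Round 3 (k=22): L=213 R=21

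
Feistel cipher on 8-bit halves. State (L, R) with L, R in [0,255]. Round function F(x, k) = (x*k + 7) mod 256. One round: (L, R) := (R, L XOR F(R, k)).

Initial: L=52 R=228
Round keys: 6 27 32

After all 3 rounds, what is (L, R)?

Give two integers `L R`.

Answer: 180 236

Derivation:
Round 1 (k=6): L=228 R=107
Round 2 (k=27): L=107 R=180
Round 3 (k=32): L=180 R=236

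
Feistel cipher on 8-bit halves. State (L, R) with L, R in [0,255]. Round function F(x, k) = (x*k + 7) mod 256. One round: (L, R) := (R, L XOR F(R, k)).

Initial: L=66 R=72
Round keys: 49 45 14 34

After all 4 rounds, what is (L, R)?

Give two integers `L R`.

Answer: 218 99

Derivation:
Round 1 (k=49): L=72 R=141
Round 2 (k=45): L=141 R=152
Round 3 (k=14): L=152 R=218
Round 4 (k=34): L=218 R=99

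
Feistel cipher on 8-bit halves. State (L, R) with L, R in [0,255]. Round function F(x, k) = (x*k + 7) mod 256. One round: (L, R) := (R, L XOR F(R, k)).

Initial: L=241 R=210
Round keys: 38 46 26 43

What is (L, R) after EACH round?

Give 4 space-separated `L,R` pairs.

Round 1 (k=38): L=210 R=194
Round 2 (k=46): L=194 R=49
Round 3 (k=26): L=49 R=195
Round 4 (k=43): L=195 R=249

Answer: 210,194 194,49 49,195 195,249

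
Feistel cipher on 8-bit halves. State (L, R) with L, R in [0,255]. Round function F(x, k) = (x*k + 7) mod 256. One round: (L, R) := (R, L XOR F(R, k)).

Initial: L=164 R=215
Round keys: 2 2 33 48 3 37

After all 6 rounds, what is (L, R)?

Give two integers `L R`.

Answer: 102 252

Derivation:
Round 1 (k=2): L=215 R=17
Round 2 (k=2): L=17 R=254
Round 3 (k=33): L=254 R=212
Round 4 (k=48): L=212 R=57
Round 5 (k=3): L=57 R=102
Round 6 (k=37): L=102 R=252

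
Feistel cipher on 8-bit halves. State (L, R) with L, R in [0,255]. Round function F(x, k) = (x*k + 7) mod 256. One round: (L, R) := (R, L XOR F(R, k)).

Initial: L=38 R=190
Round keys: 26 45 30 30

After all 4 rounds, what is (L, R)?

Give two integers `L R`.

Answer: 14 141

Derivation:
Round 1 (k=26): L=190 R=117
Round 2 (k=45): L=117 R=38
Round 3 (k=30): L=38 R=14
Round 4 (k=30): L=14 R=141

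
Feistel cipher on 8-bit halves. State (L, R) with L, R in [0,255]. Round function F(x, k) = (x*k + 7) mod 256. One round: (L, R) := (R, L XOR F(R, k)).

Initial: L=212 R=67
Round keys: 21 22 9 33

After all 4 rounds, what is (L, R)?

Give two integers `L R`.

Answer: 133 124

Derivation:
Round 1 (k=21): L=67 R=82
Round 2 (k=22): L=82 R=80
Round 3 (k=9): L=80 R=133
Round 4 (k=33): L=133 R=124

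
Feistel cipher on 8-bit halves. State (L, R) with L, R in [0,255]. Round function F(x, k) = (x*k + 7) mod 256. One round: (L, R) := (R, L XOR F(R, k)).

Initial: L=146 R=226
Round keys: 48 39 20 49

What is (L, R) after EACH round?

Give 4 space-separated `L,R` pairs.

Answer: 226,245 245,184 184,146 146,65

Derivation:
Round 1 (k=48): L=226 R=245
Round 2 (k=39): L=245 R=184
Round 3 (k=20): L=184 R=146
Round 4 (k=49): L=146 R=65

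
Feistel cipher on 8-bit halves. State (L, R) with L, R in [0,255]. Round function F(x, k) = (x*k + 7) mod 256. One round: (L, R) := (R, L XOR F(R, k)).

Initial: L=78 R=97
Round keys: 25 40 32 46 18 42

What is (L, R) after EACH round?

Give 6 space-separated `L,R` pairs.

Round 1 (k=25): L=97 R=206
Round 2 (k=40): L=206 R=86
Round 3 (k=32): L=86 R=9
Round 4 (k=46): L=9 R=243
Round 5 (k=18): L=243 R=20
Round 6 (k=42): L=20 R=188

Answer: 97,206 206,86 86,9 9,243 243,20 20,188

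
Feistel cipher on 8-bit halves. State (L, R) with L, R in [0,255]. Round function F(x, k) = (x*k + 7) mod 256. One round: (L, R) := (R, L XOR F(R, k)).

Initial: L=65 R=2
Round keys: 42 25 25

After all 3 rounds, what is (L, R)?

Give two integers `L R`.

Answer: 147 120

Derivation:
Round 1 (k=42): L=2 R=26
Round 2 (k=25): L=26 R=147
Round 3 (k=25): L=147 R=120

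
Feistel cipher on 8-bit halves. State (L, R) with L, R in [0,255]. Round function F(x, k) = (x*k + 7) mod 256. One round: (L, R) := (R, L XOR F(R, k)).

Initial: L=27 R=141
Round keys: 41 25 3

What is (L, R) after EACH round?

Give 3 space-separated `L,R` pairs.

Answer: 141,135 135,187 187,191

Derivation:
Round 1 (k=41): L=141 R=135
Round 2 (k=25): L=135 R=187
Round 3 (k=3): L=187 R=191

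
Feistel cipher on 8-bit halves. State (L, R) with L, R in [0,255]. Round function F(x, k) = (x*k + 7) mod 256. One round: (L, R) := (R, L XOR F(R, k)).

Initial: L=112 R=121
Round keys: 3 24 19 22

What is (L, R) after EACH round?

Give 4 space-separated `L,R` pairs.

Round 1 (k=3): L=121 R=2
Round 2 (k=24): L=2 R=78
Round 3 (k=19): L=78 R=211
Round 4 (k=22): L=211 R=103

Answer: 121,2 2,78 78,211 211,103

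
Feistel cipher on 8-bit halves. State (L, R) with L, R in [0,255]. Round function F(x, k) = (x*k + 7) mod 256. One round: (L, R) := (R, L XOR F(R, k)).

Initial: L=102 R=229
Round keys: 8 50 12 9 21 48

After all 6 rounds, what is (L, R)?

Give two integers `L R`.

Round 1 (k=8): L=229 R=73
Round 2 (k=50): L=73 R=172
Round 3 (k=12): L=172 R=94
Round 4 (k=9): L=94 R=249
Round 5 (k=21): L=249 R=42
Round 6 (k=48): L=42 R=30

Answer: 42 30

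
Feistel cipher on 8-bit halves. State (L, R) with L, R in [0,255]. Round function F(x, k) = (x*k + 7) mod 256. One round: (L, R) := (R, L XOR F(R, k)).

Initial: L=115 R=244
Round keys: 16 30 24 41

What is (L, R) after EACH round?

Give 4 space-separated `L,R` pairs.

Answer: 244,52 52,235 235,59 59,145

Derivation:
Round 1 (k=16): L=244 R=52
Round 2 (k=30): L=52 R=235
Round 3 (k=24): L=235 R=59
Round 4 (k=41): L=59 R=145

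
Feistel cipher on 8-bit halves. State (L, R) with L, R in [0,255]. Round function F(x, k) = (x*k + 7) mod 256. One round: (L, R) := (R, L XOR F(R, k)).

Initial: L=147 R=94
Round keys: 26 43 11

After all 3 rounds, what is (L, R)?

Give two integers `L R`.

Round 1 (k=26): L=94 R=0
Round 2 (k=43): L=0 R=89
Round 3 (k=11): L=89 R=218

Answer: 89 218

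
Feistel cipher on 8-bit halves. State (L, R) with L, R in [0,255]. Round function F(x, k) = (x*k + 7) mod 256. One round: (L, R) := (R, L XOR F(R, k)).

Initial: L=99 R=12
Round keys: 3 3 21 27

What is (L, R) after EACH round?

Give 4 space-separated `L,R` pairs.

Answer: 12,72 72,211 211,30 30,226

Derivation:
Round 1 (k=3): L=12 R=72
Round 2 (k=3): L=72 R=211
Round 3 (k=21): L=211 R=30
Round 4 (k=27): L=30 R=226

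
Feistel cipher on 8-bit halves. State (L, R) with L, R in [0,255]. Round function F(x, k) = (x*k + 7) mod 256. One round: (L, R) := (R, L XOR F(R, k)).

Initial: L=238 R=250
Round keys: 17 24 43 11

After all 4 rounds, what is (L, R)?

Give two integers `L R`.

Round 1 (k=17): L=250 R=79
Round 2 (k=24): L=79 R=149
Round 3 (k=43): L=149 R=65
Round 4 (k=11): L=65 R=71

Answer: 65 71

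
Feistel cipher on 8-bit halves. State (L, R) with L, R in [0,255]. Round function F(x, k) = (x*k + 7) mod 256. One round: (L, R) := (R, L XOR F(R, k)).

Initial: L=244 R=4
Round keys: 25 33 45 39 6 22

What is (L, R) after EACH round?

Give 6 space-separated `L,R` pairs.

Round 1 (k=25): L=4 R=159
Round 2 (k=33): L=159 R=130
Round 3 (k=45): L=130 R=126
Round 4 (k=39): L=126 R=187
Round 5 (k=6): L=187 R=23
Round 6 (k=22): L=23 R=186

Answer: 4,159 159,130 130,126 126,187 187,23 23,186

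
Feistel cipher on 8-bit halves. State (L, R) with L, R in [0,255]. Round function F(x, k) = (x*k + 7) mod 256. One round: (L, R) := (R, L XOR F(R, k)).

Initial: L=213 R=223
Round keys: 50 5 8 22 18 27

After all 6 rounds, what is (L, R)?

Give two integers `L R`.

Answer: 142 56

Derivation:
Round 1 (k=50): L=223 R=64
Round 2 (k=5): L=64 R=152
Round 3 (k=8): L=152 R=135
Round 4 (k=22): L=135 R=57
Round 5 (k=18): L=57 R=142
Round 6 (k=27): L=142 R=56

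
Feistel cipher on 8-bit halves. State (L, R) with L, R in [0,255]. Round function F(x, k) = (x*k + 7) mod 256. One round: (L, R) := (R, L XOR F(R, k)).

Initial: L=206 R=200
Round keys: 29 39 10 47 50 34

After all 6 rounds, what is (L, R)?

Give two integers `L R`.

Round 1 (k=29): L=200 R=97
Round 2 (k=39): L=97 R=6
Round 3 (k=10): L=6 R=34
Round 4 (k=47): L=34 R=67
Round 5 (k=50): L=67 R=63
Round 6 (k=34): L=63 R=38

Answer: 63 38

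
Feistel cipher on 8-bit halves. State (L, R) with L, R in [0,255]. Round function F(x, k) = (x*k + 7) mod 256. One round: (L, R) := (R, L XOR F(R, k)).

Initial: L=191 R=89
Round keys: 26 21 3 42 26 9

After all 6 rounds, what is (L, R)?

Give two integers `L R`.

Answer: 84 6

Derivation:
Round 1 (k=26): L=89 R=174
Round 2 (k=21): L=174 R=20
Round 3 (k=3): L=20 R=237
Round 4 (k=42): L=237 R=253
Round 5 (k=26): L=253 R=84
Round 6 (k=9): L=84 R=6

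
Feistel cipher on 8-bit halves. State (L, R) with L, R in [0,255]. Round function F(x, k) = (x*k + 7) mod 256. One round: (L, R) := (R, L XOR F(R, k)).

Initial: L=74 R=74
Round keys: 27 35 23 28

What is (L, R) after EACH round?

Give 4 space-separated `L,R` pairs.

Round 1 (k=27): L=74 R=159
Round 2 (k=35): L=159 R=142
Round 3 (k=23): L=142 R=86
Round 4 (k=28): L=86 R=225

Answer: 74,159 159,142 142,86 86,225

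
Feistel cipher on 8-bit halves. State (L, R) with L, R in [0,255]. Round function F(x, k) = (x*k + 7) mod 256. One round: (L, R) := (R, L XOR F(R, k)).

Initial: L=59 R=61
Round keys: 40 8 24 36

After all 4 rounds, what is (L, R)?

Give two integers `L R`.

Round 1 (k=40): L=61 R=180
Round 2 (k=8): L=180 R=154
Round 3 (k=24): L=154 R=195
Round 4 (k=36): L=195 R=233

Answer: 195 233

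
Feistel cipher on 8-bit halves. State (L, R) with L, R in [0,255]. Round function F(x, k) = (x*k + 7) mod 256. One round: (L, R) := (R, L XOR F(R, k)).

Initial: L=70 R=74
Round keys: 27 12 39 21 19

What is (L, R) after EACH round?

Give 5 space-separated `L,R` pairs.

Round 1 (k=27): L=74 R=147
Round 2 (k=12): L=147 R=161
Round 3 (k=39): L=161 R=29
Round 4 (k=21): L=29 R=201
Round 5 (k=19): L=201 R=239

Answer: 74,147 147,161 161,29 29,201 201,239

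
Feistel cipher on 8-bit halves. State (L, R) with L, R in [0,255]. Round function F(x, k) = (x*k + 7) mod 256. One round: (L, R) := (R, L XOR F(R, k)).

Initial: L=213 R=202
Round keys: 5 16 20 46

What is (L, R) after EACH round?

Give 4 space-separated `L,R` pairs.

Round 1 (k=5): L=202 R=44
Round 2 (k=16): L=44 R=13
Round 3 (k=20): L=13 R=39
Round 4 (k=46): L=39 R=4

Answer: 202,44 44,13 13,39 39,4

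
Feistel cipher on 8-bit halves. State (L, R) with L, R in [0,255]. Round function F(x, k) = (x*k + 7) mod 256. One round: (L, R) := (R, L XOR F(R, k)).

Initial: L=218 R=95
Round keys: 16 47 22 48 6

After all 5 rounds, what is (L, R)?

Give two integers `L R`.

Answer: 146 139

Derivation:
Round 1 (k=16): L=95 R=45
Round 2 (k=47): L=45 R=21
Round 3 (k=22): L=21 R=248
Round 4 (k=48): L=248 R=146
Round 5 (k=6): L=146 R=139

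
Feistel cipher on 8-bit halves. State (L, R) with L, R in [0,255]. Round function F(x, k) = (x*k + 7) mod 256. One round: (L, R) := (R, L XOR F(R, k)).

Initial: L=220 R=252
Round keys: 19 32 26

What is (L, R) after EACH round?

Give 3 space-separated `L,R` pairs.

Answer: 252,103 103,27 27,162

Derivation:
Round 1 (k=19): L=252 R=103
Round 2 (k=32): L=103 R=27
Round 3 (k=26): L=27 R=162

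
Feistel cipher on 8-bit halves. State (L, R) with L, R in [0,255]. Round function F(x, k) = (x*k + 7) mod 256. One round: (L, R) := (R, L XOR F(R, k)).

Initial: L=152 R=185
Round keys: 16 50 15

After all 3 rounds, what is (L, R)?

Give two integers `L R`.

Answer: 76 116

Derivation:
Round 1 (k=16): L=185 R=15
Round 2 (k=50): L=15 R=76
Round 3 (k=15): L=76 R=116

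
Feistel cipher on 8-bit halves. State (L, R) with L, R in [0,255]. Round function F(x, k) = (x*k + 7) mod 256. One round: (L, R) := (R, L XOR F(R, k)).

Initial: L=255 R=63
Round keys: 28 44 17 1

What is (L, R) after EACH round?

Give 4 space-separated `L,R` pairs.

Answer: 63,20 20,72 72,219 219,170

Derivation:
Round 1 (k=28): L=63 R=20
Round 2 (k=44): L=20 R=72
Round 3 (k=17): L=72 R=219
Round 4 (k=1): L=219 R=170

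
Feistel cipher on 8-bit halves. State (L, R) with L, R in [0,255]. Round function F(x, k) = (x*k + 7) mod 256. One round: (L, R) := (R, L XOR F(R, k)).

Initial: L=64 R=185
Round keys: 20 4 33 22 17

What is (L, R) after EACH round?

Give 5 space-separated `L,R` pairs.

Answer: 185,59 59,74 74,170 170,233 233,42

Derivation:
Round 1 (k=20): L=185 R=59
Round 2 (k=4): L=59 R=74
Round 3 (k=33): L=74 R=170
Round 4 (k=22): L=170 R=233
Round 5 (k=17): L=233 R=42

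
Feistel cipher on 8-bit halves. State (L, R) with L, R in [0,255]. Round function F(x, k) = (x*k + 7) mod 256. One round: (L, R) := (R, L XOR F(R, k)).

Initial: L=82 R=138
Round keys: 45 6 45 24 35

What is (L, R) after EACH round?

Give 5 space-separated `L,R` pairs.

Round 1 (k=45): L=138 R=27
Round 2 (k=6): L=27 R=35
Round 3 (k=45): L=35 R=53
Round 4 (k=24): L=53 R=220
Round 5 (k=35): L=220 R=46

Answer: 138,27 27,35 35,53 53,220 220,46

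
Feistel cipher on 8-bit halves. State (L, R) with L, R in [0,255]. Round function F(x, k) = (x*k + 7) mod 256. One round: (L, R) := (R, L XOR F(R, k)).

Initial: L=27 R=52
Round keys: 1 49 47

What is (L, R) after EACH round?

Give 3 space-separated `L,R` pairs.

Answer: 52,32 32,19 19,164

Derivation:
Round 1 (k=1): L=52 R=32
Round 2 (k=49): L=32 R=19
Round 3 (k=47): L=19 R=164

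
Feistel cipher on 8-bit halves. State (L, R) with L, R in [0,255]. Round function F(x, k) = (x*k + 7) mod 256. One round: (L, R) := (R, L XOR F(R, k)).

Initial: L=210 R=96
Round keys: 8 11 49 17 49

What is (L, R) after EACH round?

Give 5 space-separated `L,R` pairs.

Answer: 96,213 213,78 78,32 32,105 105,0

Derivation:
Round 1 (k=8): L=96 R=213
Round 2 (k=11): L=213 R=78
Round 3 (k=49): L=78 R=32
Round 4 (k=17): L=32 R=105
Round 5 (k=49): L=105 R=0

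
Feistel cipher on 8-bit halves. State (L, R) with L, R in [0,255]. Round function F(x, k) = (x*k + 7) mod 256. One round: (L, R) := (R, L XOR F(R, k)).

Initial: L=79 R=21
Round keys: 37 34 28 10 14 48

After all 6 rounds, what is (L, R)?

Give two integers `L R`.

Round 1 (k=37): L=21 R=95
Round 2 (k=34): L=95 R=176
Round 3 (k=28): L=176 R=24
Round 4 (k=10): L=24 R=71
Round 5 (k=14): L=71 R=241
Round 6 (k=48): L=241 R=112

Answer: 241 112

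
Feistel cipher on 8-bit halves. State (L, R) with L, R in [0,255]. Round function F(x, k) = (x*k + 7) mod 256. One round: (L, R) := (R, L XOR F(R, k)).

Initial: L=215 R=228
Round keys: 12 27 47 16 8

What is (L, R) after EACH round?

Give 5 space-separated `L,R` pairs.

Answer: 228,96 96,195 195,180 180,132 132,147

Derivation:
Round 1 (k=12): L=228 R=96
Round 2 (k=27): L=96 R=195
Round 3 (k=47): L=195 R=180
Round 4 (k=16): L=180 R=132
Round 5 (k=8): L=132 R=147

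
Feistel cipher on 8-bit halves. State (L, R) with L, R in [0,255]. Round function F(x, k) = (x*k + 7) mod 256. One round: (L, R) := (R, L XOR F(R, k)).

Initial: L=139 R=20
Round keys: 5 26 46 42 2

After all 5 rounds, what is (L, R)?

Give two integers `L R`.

Round 1 (k=5): L=20 R=224
Round 2 (k=26): L=224 R=211
Round 3 (k=46): L=211 R=17
Round 4 (k=42): L=17 R=2
Round 5 (k=2): L=2 R=26

Answer: 2 26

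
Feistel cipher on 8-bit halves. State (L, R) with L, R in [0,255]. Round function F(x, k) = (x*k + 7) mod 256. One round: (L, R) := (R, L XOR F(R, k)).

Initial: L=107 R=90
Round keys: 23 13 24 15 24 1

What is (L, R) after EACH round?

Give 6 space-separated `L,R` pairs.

Answer: 90,118 118,95 95,153 153,161 161,134 134,44

Derivation:
Round 1 (k=23): L=90 R=118
Round 2 (k=13): L=118 R=95
Round 3 (k=24): L=95 R=153
Round 4 (k=15): L=153 R=161
Round 5 (k=24): L=161 R=134
Round 6 (k=1): L=134 R=44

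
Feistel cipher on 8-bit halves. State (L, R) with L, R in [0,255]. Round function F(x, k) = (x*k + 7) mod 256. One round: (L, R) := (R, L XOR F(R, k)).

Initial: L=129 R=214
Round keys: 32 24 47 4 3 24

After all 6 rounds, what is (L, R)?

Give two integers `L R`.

Round 1 (k=32): L=214 R=70
Round 2 (k=24): L=70 R=65
Round 3 (k=47): L=65 R=176
Round 4 (k=4): L=176 R=134
Round 5 (k=3): L=134 R=41
Round 6 (k=24): L=41 R=89

Answer: 41 89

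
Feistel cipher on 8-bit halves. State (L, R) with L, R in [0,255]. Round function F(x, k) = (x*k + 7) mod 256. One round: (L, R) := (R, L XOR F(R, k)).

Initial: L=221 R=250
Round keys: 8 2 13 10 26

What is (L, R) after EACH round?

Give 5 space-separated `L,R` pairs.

Round 1 (k=8): L=250 R=10
Round 2 (k=2): L=10 R=225
Round 3 (k=13): L=225 R=126
Round 4 (k=10): L=126 R=18
Round 5 (k=26): L=18 R=165

Answer: 250,10 10,225 225,126 126,18 18,165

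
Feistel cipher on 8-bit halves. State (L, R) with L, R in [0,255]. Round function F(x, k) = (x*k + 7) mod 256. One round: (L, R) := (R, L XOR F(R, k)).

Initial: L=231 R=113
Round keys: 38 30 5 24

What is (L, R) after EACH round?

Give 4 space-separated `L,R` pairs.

Answer: 113,42 42,130 130,187 187,13

Derivation:
Round 1 (k=38): L=113 R=42
Round 2 (k=30): L=42 R=130
Round 3 (k=5): L=130 R=187
Round 4 (k=24): L=187 R=13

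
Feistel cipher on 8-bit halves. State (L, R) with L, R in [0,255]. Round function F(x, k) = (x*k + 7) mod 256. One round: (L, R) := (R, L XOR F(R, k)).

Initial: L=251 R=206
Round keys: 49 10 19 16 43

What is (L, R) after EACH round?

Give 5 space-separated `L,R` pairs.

Round 1 (k=49): L=206 R=142
Round 2 (k=10): L=142 R=93
Round 3 (k=19): L=93 R=96
Round 4 (k=16): L=96 R=90
Round 5 (k=43): L=90 R=69

Answer: 206,142 142,93 93,96 96,90 90,69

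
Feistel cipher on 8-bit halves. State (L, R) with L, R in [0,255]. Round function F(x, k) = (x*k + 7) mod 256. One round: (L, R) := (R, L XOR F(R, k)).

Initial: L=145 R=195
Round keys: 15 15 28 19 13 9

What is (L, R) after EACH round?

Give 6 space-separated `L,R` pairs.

Round 1 (k=15): L=195 R=229
Round 2 (k=15): L=229 R=177
Round 3 (k=28): L=177 R=134
Round 4 (k=19): L=134 R=72
Round 5 (k=13): L=72 R=41
Round 6 (k=9): L=41 R=48

Answer: 195,229 229,177 177,134 134,72 72,41 41,48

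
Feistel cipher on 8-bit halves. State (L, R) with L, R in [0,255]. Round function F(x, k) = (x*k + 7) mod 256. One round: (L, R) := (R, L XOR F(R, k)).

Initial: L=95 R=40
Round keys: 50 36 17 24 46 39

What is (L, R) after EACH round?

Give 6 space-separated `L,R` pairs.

Round 1 (k=50): L=40 R=136
Round 2 (k=36): L=136 R=15
Round 3 (k=17): L=15 R=142
Round 4 (k=24): L=142 R=88
Round 5 (k=46): L=88 R=89
Round 6 (k=39): L=89 R=206

Answer: 40,136 136,15 15,142 142,88 88,89 89,206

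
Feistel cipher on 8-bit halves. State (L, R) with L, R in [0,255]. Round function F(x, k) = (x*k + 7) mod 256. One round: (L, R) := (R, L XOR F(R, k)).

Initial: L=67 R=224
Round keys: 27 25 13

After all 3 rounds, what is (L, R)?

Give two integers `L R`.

Answer: 171 82

Derivation:
Round 1 (k=27): L=224 R=228
Round 2 (k=25): L=228 R=171
Round 3 (k=13): L=171 R=82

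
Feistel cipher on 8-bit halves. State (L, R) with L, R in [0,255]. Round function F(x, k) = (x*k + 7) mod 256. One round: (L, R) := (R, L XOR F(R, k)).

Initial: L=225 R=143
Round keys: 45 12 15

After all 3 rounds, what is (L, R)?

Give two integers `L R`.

Round 1 (k=45): L=143 R=203
Round 2 (k=12): L=203 R=4
Round 3 (k=15): L=4 R=136

Answer: 4 136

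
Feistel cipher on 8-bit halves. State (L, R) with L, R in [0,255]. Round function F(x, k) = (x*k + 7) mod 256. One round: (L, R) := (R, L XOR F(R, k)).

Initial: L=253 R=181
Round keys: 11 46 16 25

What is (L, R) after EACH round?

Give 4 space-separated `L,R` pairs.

Round 1 (k=11): L=181 R=51
Round 2 (k=46): L=51 R=132
Round 3 (k=16): L=132 R=116
Round 4 (k=25): L=116 R=223

Answer: 181,51 51,132 132,116 116,223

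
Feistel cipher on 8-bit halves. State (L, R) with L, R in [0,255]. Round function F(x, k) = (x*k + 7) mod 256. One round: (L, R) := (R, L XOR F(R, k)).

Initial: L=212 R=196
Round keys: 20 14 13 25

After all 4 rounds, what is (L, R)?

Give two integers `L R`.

Round 1 (k=20): L=196 R=131
Round 2 (k=14): L=131 R=245
Round 3 (k=13): L=245 R=251
Round 4 (k=25): L=251 R=127

Answer: 251 127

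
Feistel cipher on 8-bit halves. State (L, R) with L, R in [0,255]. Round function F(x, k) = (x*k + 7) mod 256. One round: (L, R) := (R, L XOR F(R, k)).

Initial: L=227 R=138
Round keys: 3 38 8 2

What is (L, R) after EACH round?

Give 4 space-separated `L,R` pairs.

Answer: 138,70 70,225 225,73 73,120

Derivation:
Round 1 (k=3): L=138 R=70
Round 2 (k=38): L=70 R=225
Round 3 (k=8): L=225 R=73
Round 4 (k=2): L=73 R=120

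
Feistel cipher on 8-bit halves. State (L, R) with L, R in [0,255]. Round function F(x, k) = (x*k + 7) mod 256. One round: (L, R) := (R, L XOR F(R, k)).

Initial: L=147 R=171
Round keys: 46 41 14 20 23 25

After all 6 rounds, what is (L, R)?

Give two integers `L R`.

Round 1 (k=46): L=171 R=82
Round 2 (k=41): L=82 R=130
Round 3 (k=14): L=130 R=113
Round 4 (k=20): L=113 R=89
Round 5 (k=23): L=89 R=119
Round 6 (k=25): L=119 R=255

Answer: 119 255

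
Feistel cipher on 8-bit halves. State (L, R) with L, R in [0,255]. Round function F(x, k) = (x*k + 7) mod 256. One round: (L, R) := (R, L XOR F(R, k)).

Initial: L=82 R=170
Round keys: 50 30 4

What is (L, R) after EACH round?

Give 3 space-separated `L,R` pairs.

Round 1 (k=50): L=170 R=105
Round 2 (k=30): L=105 R=255
Round 3 (k=4): L=255 R=106

Answer: 170,105 105,255 255,106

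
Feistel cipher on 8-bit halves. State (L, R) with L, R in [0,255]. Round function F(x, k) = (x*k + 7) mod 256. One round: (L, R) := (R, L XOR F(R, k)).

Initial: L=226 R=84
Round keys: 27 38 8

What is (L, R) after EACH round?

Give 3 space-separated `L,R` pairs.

Round 1 (k=27): L=84 R=1
Round 2 (k=38): L=1 R=121
Round 3 (k=8): L=121 R=206

Answer: 84,1 1,121 121,206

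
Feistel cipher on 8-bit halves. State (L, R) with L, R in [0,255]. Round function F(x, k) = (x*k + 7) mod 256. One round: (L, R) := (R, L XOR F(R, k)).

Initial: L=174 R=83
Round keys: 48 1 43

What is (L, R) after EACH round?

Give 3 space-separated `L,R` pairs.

Answer: 83,57 57,19 19,1

Derivation:
Round 1 (k=48): L=83 R=57
Round 2 (k=1): L=57 R=19
Round 3 (k=43): L=19 R=1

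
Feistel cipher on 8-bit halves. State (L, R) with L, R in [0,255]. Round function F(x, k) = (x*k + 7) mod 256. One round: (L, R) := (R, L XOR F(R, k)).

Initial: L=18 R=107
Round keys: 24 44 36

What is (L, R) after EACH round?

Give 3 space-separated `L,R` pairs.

Answer: 107,29 29,104 104,186

Derivation:
Round 1 (k=24): L=107 R=29
Round 2 (k=44): L=29 R=104
Round 3 (k=36): L=104 R=186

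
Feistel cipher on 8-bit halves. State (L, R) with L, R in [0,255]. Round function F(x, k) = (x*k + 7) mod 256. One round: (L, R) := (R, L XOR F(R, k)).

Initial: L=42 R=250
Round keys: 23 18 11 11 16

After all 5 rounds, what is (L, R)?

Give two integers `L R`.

Round 1 (k=23): L=250 R=87
Round 2 (k=18): L=87 R=223
Round 3 (k=11): L=223 R=203
Round 4 (k=11): L=203 R=31
Round 5 (k=16): L=31 R=60

Answer: 31 60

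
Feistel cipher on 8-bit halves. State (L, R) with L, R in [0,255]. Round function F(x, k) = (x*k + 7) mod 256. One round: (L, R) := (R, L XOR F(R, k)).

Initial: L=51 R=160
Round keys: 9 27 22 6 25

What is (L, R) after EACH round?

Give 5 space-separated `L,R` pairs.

Round 1 (k=9): L=160 R=148
Round 2 (k=27): L=148 R=3
Round 3 (k=22): L=3 R=221
Round 4 (k=6): L=221 R=54
Round 5 (k=25): L=54 R=144

Answer: 160,148 148,3 3,221 221,54 54,144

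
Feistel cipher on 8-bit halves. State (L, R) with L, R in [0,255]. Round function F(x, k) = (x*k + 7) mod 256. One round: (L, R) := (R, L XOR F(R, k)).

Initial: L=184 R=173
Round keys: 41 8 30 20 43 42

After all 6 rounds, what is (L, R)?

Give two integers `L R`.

Round 1 (k=41): L=173 R=4
Round 2 (k=8): L=4 R=138
Round 3 (k=30): L=138 R=55
Round 4 (k=20): L=55 R=217
Round 5 (k=43): L=217 R=77
Round 6 (k=42): L=77 R=112

Answer: 77 112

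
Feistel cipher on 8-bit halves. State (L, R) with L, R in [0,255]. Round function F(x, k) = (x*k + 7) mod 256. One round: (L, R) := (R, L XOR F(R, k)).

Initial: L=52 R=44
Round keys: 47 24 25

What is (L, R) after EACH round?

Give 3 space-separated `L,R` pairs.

Round 1 (k=47): L=44 R=47
Round 2 (k=24): L=47 R=67
Round 3 (k=25): L=67 R=189

Answer: 44,47 47,67 67,189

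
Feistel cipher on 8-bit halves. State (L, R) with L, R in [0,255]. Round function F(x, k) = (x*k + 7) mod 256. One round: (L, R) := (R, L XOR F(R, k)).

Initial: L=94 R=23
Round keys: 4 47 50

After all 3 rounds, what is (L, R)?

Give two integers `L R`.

Answer: 45 236

Derivation:
Round 1 (k=4): L=23 R=61
Round 2 (k=47): L=61 R=45
Round 3 (k=50): L=45 R=236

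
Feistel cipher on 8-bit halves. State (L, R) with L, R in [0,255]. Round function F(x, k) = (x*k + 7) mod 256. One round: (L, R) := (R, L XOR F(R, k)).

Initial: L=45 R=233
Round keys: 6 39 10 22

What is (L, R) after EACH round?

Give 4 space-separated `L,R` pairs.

Answer: 233,80 80,222 222,227 227,87

Derivation:
Round 1 (k=6): L=233 R=80
Round 2 (k=39): L=80 R=222
Round 3 (k=10): L=222 R=227
Round 4 (k=22): L=227 R=87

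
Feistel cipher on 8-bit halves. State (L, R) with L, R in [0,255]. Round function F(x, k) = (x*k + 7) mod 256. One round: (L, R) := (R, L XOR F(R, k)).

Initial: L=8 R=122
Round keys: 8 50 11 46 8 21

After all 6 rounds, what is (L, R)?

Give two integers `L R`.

Answer: 100 165

Derivation:
Round 1 (k=8): L=122 R=223
Round 2 (k=50): L=223 R=239
Round 3 (k=11): L=239 R=147
Round 4 (k=46): L=147 R=158
Round 5 (k=8): L=158 R=100
Round 6 (k=21): L=100 R=165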